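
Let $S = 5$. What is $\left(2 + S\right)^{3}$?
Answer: $343$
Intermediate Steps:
$\left(2 + S\right)^{3} = \left(2 + 5\right)^{3} = 7^{3} = 343$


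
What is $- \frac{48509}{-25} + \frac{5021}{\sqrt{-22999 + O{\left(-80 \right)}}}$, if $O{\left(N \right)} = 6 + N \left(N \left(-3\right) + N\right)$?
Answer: $\frac{48509}{25} - \frac{5021 i \sqrt{3977}}{11931} \approx 1940.4 - 26.539 i$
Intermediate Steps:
$O{\left(N \right)} = 6 - 2 N^{2}$ ($O{\left(N \right)} = 6 + N \left(- 3 N + N\right) = 6 + N \left(- 2 N\right) = 6 - 2 N^{2}$)
$- \frac{48509}{-25} + \frac{5021}{\sqrt{-22999 + O{\left(-80 \right)}}} = - \frac{48509}{-25} + \frac{5021}{\sqrt{-22999 + \left(6 - 2 \left(-80\right)^{2}\right)}} = \left(-48509\right) \left(- \frac{1}{25}\right) + \frac{5021}{\sqrt{-22999 + \left(6 - 12800\right)}} = \frac{48509}{25} + \frac{5021}{\sqrt{-22999 + \left(6 - 12800\right)}} = \frac{48509}{25} + \frac{5021}{\sqrt{-22999 - 12794}} = \frac{48509}{25} + \frac{5021}{\sqrt{-35793}} = \frac{48509}{25} + \frac{5021}{3 i \sqrt{3977}} = \frac{48509}{25} + 5021 \left(- \frac{i \sqrt{3977}}{11931}\right) = \frac{48509}{25} - \frac{5021 i \sqrt{3977}}{11931}$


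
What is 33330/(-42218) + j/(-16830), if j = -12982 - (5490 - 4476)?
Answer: 6737/159885 ≈ 0.042137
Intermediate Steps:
j = -13996 (j = -12982 - 1*1014 = -12982 - 1014 = -13996)
33330/(-42218) + j/(-16830) = 33330/(-42218) - 13996/(-16830) = 33330*(-1/42218) - 13996*(-1/16830) = -15/19 + 6998/8415 = 6737/159885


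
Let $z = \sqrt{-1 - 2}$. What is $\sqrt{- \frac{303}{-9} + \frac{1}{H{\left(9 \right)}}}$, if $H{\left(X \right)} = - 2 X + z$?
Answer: $\sqrt{\frac{101}{3} - \frac{1}{18 - i \sqrt{3}}} \approx 5.7976 - 0.00046 i$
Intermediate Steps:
$z = i \sqrt{3}$ ($z = \sqrt{-3} = i \sqrt{3} \approx 1.732 i$)
$H{\left(X \right)} = - 2 X + i \sqrt{3}$
$\sqrt{- \frac{303}{-9} + \frac{1}{H{\left(9 \right)}}} = \sqrt{- \frac{303}{-9} + \frac{1}{\left(-2\right) 9 + i \sqrt{3}}} = \sqrt{\left(-303\right) \left(- \frac{1}{9}\right) + \frac{1}{-18 + i \sqrt{3}}} = \sqrt{\frac{101}{3} + \frac{1}{-18 + i \sqrt{3}}}$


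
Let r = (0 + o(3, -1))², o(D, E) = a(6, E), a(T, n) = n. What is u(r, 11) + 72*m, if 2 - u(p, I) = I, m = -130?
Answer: -9369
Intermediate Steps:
o(D, E) = E
r = 1 (r = (0 - 1)² = (-1)² = 1)
u(p, I) = 2 - I
u(r, 11) + 72*m = (2 - 1*11) + 72*(-130) = (2 - 11) - 9360 = -9 - 9360 = -9369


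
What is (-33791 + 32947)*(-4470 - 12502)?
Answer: 14324368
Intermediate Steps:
(-33791 + 32947)*(-4470 - 12502) = -844*(-16972) = 14324368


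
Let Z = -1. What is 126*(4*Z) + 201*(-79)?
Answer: -16383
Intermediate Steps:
126*(4*Z) + 201*(-79) = 126*(4*(-1)) + 201*(-79) = 126*(-4) - 15879 = -504 - 15879 = -16383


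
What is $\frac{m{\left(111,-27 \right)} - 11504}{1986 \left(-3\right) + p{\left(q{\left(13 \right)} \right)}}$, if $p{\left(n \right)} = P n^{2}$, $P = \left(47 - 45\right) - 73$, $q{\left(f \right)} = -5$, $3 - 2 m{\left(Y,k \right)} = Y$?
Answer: $\frac{11558}{7733} \approx 1.4946$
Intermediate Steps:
$m{\left(Y,k \right)} = \frac{3}{2} - \frac{Y}{2}$
$P = -71$ ($P = 2 - 73 = -71$)
$p{\left(n \right)} = - 71 n^{2}$
$\frac{m{\left(111,-27 \right)} - 11504}{1986 \left(-3\right) + p{\left(q{\left(13 \right)} \right)}} = \frac{\left(\frac{3}{2} - \frac{111}{2}\right) - 11504}{1986 \left(-3\right) - 71 \left(-5\right)^{2}} = \frac{\left(\frac{3}{2} - \frac{111}{2}\right) - 11504}{-5958 - 1775} = \frac{-54 - 11504}{-5958 - 1775} = - \frac{11558}{-7733} = \left(-11558\right) \left(- \frac{1}{7733}\right) = \frac{11558}{7733}$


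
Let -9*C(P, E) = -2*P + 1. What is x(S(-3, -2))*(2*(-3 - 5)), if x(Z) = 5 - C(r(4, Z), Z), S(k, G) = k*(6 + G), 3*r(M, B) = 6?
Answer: -224/3 ≈ -74.667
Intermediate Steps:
r(M, B) = 2 (r(M, B) = (⅓)*6 = 2)
C(P, E) = -⅑ + 2*P/9 (C(P, E) = -(-2*P + 1)/9 = -(1 - 2*P)/9 = -⅑ + 2*P/9)
x(Z) = 14/3 (x(Z) = 5 - (-⅑ + (2/9)*2) = 5 - (-⅑ + 4/9) = 5 - 1*⅓ = 5 - ⅓ = 14/3)
x(S(-3, -2))*(2*(-3 - 5)) = 14*(2*(-3 - 5))/3 = 14*(2*(-8))/3 = (14/3)*(-16) = -224/3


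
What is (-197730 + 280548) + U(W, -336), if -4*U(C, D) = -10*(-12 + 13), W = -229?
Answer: 165641/2 ≈ 82821.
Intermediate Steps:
U(C, D) = 5/2 (U(C, D) = -(-5)*(-12 + 13)/2 = -(-5)/2 = -1/4*(-10) = 5/2)
(-197730 + 280548) + U(W, -336) = (-197730 + 280548) + 5/2 = 82818 + 5/2 = 165641/2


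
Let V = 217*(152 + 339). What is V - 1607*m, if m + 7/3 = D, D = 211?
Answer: -686341/3 ≈ -2.2878e+5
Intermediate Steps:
m = 626/3 (m = -7/3 + 211 = 626/3 ≈ 208.67)
V = 106547 (V = 217*491 = 106547)
V - 1607*m = 106547 - 1607*626/3 = 106547 - 1005982/3 = -686341/3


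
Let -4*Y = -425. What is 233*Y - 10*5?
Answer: 98825/4 ≈ 24706.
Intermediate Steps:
Y = 425/4 (Y = -¼*(-425) = 425/4 ≈ 106.25)
233*Y - 10*5 = 233*(425/4) - 10*5 = 99025/4 - 50 = 98825/4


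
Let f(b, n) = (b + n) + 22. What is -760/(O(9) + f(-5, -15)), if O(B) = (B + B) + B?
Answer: -760/29 ≈ -26.207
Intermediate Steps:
O(B) = 3*B (O(B) = 2*B + B = 3*B)
f(b, n) = 22 + b + n
-760/(O(9) + f(-5, -15)) = -760/(3*9 + (22 - 5 - 15)) = -760/(27 + 2) = -760/29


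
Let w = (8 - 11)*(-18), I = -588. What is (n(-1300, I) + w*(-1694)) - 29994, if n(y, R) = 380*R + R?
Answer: -345498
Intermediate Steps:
w = 54 (w = -3*(-18) = 54)
n(y, R) = 381*R
(n(-1300, I) + w*(-1694)) - 29994 = (381*(-588) + 54*(-1694)) - 29994 = (-224028 - 91476) - 29994 = -315504 - 29994 = -345498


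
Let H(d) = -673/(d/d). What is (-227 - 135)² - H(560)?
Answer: 131717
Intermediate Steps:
H(d) = -673 (H(d) = -673/1 = -673*1 = -673)
(-227 - 135)² - H(560) = (-227 - 135)² - 1*(-673) = (-362)² + 673 = 131044 + 673 = 131717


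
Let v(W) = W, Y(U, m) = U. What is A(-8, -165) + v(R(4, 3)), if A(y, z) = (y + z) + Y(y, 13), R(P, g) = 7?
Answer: -174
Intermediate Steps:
A(y, z) = z + 2*y (A(y, z) = (y + z) + y = z + 2*y)
A(-8, -165) + v(R(4, 3)) = (-165 + 2*(-8)) + 7 = (-165 - 16) + 7 = -181 + 7 = -174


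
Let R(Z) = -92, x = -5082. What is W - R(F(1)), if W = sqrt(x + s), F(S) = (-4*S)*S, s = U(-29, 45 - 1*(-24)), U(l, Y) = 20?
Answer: 92 + I*sqrt(5062) ≈ 92.0 + 71.148*I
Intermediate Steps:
s = 20
F(S) = -4*S**2
W = I*sqrt(5062) (W = sqrt(-5082 + 20) = sqrt(-5062) = I*sqrt(5062) ≈ 71.148*I)
W - R(F(1)) = I*sqrt(5062) - 1*(-92) = I*sqrt(5062) + 92 = 92 + I*sqrt(5062)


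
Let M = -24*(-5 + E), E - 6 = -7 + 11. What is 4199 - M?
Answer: 4319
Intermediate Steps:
E = 10 (E = 6 + (-7 + 11) = 6 + 4 = 10)
M = -120 (M = -24*(-5 + 10) = -24*5 = -120)
4199 - M = 4199 - 1*(-120) = 4199 + 120 = 4319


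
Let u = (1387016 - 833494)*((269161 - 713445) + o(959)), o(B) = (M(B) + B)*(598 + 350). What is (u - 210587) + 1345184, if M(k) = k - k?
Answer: 257304729253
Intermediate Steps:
M(k) = 0
o(B) = 948*B (o(B) = (0 + B)*(598 + 350) = B*948 = 948*B)
u = 257303594656 (u = (1387016 - 833494)*((269161 - 713445) + 948*959) = 553522*(-444284 + 909132) = 553522*464848 = 257303594656)
(u - 210587) + 1345184 = (257303594656 - 210587) + 1345184 = 257303384069 + 1345184 = 257304729253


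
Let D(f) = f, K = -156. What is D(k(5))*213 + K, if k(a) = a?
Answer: 909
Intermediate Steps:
D(k(5))*213 + K = 5*213 - 156 = 1065 - 156 = 909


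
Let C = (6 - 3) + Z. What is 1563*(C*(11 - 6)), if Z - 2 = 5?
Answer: 78150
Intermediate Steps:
Z = 7 (Z = 2 + 5 = 7)
C = 10 (C = (6 - 3) + 7 = 3 + 7 = 10)
1563*(C*(11 - 6)) = 1563*(10*(11 - 6)) = 1563*(10*5) = 1563*50 = 78150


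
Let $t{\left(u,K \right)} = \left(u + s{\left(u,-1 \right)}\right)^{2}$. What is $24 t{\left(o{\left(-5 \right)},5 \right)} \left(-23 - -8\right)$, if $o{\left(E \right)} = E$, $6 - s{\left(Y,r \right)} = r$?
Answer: $-1440$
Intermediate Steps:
$s{\left(Y,r \right)} = 6 - r$
$t{\left(u,K \right)} = \left(7 + u\right)^{2}$ ($t{\left(u,K \right)} = \left(u + \left(6 - -1\right)\right)^{2} = \left(u + \left(6 + 1\right)\right)^{2} = \left(u + 7\right)^{2} = \left(7 + u\right)^{2}$)
$24 t{\left(o{\left(-5 \right)},5 \right)} \left(-23 - -8\right) = 24 \left(7 - 5\right)^{2} \left(-23 - -8\right) = 24 \cdot 2^{2} \left(-23 + 8\right) = 24 \cdot 4 \left(-15\right) = 96 \left(-15\right) = -1440$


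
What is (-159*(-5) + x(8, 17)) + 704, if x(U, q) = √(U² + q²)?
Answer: 1499 + √353 ≈ 1517.8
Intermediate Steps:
(-159*(-5) + x(8, 17)) + 704 = (-159*(-5) + √(8² + 17²)) + 704 = (795 + √(64 + 289)) + 704 = (795 + √353) + 704 = 1499 + √353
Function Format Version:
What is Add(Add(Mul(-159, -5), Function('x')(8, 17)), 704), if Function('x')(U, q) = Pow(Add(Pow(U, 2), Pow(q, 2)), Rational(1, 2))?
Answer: Add(1499, Pow(353, Rational(1, 2))) ≈ 1517.8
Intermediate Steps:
Add(Add(Mul(-159, -5), Function('x')(8, 17)), 704) = Add(Add(Mul(-159, -5), Pow(Add(Pow(8, 2), Pow(17, 2)), Rational(1, 2))), 704) = Add(Add(795, Pow(Add(64, 289), Rational(1, 2))), 704) = Add(Add(795, Pow(353, Rational(1, 2))), 704) = Add(1499, Pow(353, Rational(1, 2)))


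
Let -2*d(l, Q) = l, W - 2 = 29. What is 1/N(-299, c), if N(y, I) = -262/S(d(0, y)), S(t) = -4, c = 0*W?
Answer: 2/131 ≈ 0.015267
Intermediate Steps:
W = 31 (W = 2 + 29 = 31)
c = 0 (c = 0*31 = 0)
d(l, Q) = -l/2
N(y, I) = 131/2 (N(y, I) = -262/(-4) = -262*(-¼) = 131/2)
1/N(-299, c) = 1/(131/2) = 2/131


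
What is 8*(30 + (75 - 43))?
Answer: 496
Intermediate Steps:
8*(30 + (75 - 43)) = 8*(30 + 32) = 8*62 = 496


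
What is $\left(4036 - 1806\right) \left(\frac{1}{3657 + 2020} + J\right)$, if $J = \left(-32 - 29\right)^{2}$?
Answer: $\frac{47106783140}{5677} \approx 8.2978 \cdot 10^{6}$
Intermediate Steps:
$J = 3721$ ($J = \left(-61\right)^{2} = 3721$)
$\left(4036 - 1806\right) \left(\frac{1}{3657 + 2020} + J\right) = \left(4036 - 1806\right) \left(\frac{1}{3657 + 2020} + 3721\right) = 2230 \left(\frac{1}{5677} + 3721\right) = 2230 \cdot \frac{21124118}{5677} = \frac{47106783140}{5677}$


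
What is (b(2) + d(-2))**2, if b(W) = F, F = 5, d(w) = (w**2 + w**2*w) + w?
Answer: 1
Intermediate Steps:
d(w) = w + w**2 + w**3 (d(w) = (w**2 + w**3) + w = w + w**2 + w**3)
b(W) = 5
(b(2) + d(-2))**2 = (5 - 2*(1 - 2 + (-2)**2))**2 = (5 - 2*(1 - 2 + 4))**2 = (5 - 2*3)**2 = (5 - 6)**2 = (-1)**2 = 1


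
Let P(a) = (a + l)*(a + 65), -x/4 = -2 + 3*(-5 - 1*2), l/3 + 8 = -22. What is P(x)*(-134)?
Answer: -42076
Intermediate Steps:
l = -90 (l = -24 + 3*(-22) = -24 - 66 = -90)
x = 92 (x = -4*(-2 + 3*(-5 - 1*2)) = -4*(-2 + 3*(-5 - 2)) = -4*(-2 + 3*(-7)) = -4*(-2 - 21) = -4*(-23) = 92)
P(a) = (-90 + a)*(65 + a) (P(a) = (a - 90)*(a + 65) = (-90 + a)*(65 + a))
P(x)*(-134) = (-5850 + 92**2 - 25*92)*(-134) = (-5850 + 8464 - 2300)*(-134) = 314*(-134) = -42076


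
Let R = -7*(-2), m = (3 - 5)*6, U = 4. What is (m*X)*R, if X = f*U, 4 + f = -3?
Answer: 4704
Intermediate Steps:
f = -7 (f = -4 - 3 = -7)
X = -28 (X = -7*4 = -28)
m = -12 (m = -2*6 = -12)
R = 14
(m*X)*R = -12*(-28)*14 = 336*14 = 4704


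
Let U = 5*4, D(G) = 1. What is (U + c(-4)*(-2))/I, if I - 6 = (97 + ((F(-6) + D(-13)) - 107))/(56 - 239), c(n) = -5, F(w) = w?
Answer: 1830/371 ≈ 4.9326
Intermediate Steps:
U = 20
I = 371/61 (I = 6 + (97 + ((-6 + 1) - 107))/(56 - 239) = 6 + (97 + (-5 - 107))/(-183) = 6 + (97 - 112)*(-1/183) = 6 - 15*(-1/183) = 6 + 5/61 = 371/61 ≈ 6.0820)
(U + c(-4)*(-2))/I = (20 - 5*(-2))/(371/61) = (20 + 10)*(61/371) = 30*(61/371) = 1830/371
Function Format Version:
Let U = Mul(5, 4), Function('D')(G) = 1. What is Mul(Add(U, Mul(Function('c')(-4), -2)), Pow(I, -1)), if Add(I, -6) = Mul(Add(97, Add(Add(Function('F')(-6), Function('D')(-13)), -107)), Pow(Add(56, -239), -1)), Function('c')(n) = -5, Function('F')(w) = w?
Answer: Rational(1830, 371) ≈ 4.9326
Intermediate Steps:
U = 20
I = Rational(371, 61) (I = Add(6, Mul(Add(97, Add(Add(-6, 1), -107)), Pow(Add(56, -239), -1))) = Add(6, Mul(Add(97, Add(-5, -107)), Pow(-183, -1))) = Add(6, Mul(Add(97, -112), Rational(-1, 183))) = Add(6, Mul(-15, Rational(-1, 183))) = Add(6, Rational(5, 61)) = Rational(371, 61) ≈ 6.0820)
Mul(Add(U, Mul(Function('c')(-4), -2)), Pow(I, -1)) = Mul(Add(20, Mul(-5, -2)), Pow(Rational(371, 61), -1)) = Mul(Add(20, 10), Rational(61, 371)) = Mul(30, Rational(61, 371)) = Rational(1830, 371)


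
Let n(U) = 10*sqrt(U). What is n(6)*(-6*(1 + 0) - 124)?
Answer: -1300*sqrt(6) ≈ -3184.3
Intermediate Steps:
n(6)*(-6*(1 + 0) - 124) = (10*sqrt(6))*(-6*(1 + 0) - 124) = (10*sqrt(6))*(-6*1 - 124) = (10*sqrt(6))*(-6 - 124) = (10*sqrt(6))*(-130) = -1300*sqrt(6)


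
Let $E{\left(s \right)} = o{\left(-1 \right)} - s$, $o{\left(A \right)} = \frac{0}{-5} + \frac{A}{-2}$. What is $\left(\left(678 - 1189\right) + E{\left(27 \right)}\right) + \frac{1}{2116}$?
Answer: $- \frac{1137349}{2116} \approx -537.5$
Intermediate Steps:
$o{\left(A \right)} = - \frac{A}{2}$ ($o{\left(A \right)} = 0 \left(- \frac{1}{5}\right) + A \left(- \frac{1}{2}\right) = 0 - \frac{A}{2} = - \frac{A}{2}$)
$E{\left(s \right)} = \frac{1}{2} - s$ ($E{\left(s \right)} = \left(- \frac{1}{2}\right) \left(-1\right) - s = \frac{1}{2} - s$)
$\left(\left(678 - 1189\right) + E{\left(27 \right)}\right) + \frac{1}{2116} = \left(\left(678 - 1189\right) + \left(\frac{1}{2} - 27\right)\right) + \frac{1}{2116} = \left(-511 - \frac{53}{2}\right) + \frac{1}{2116} = - \frac{1075}{2} + \frac{1}{2116} = - \frac{1137349}{2116}$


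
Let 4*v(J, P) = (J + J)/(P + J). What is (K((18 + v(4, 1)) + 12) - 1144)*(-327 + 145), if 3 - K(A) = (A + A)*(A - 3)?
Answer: 12771486/25 ≈ 5.1086e+5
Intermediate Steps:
v(J, P) = J/(2*(J + P)) (v(J, P) = ((J + J)/(P + J))/4 = ((2*J)/(J + P))/4 = (2*J/(J + P))/4 = J/(2*(J + P)))
K(A) = 3 - 2*A*(-3 + A) (K(A) = 3 - (A + A)*(A - 3) = 3 - 2*A*(-3 + A))
(K((18 + v(4, 1)) + 12) - 1144)*(-327 + 145) = ((3 - 2*((18 + (½)*4/(4 + 1)) + 12)² + 6*((18 + (½)*4/(4 + 1)) + 12)) - 1144)*(-327 + 145) = ((3 - 2*((18 + (½)*4/5) + 12)² + 6*((18 + (½)*4/5) + 12)) - 1144)*(-182) = ((3 - 2*((18 + (½)*4*(⅕)) + 12)² + 6*((18 + (½)*4*(⅕)) + 12)) - 1144)*(-182) = ((3 - 2*((18 + ⅖) + 12)² + 6*((18 + ⅖) + 12)) - 1144)*(-182) = ((3 - 2*(92/5 + 12)² + 6*(92/5 + 12)) - 1144)*(-182) = ((3 - 2*(152/5)² + 6*(152/5)) - 1144)*(-182) = ((3 - 2*23104/25 + 912/5) - 1144)*(-182) = ((3 - 46208/25 + 912/5) - 1144)*(-182) = (-41573/25 - 1144)*(-182) = -70173/25*(-182) = 12771486/25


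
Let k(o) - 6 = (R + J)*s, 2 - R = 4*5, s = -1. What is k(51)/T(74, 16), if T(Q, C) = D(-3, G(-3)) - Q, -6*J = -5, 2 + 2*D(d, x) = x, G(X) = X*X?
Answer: -139/423 ≈ -0.32861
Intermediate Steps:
G(X) = X²
D(d, x) = -1 + x/2
J = ⅚ (J = -⅙*(-5) = ⅚ ≈ 0.83333)
R = -18 (R = 2 - 4*5 = 2 - 1*20 = 2 - 20 = -18)
k(o) = 139/6 (k(o) = 6 + (-18 + ⅚)*(-1) = 6 - 103/6*(-1) = 6 + 103/6 = 139/6)
T(Q, C) = 7/2 - Q (T(Q, C) = (-1 + (½)*(-3)²) - Q = (-1 + (½)*9) - Q = (-1 + 9/2) - Q = 7/2 - Q)
k(51)/T(74, 16) = 139/(6*(7/2 - 1*74)) = 139/(6*(7/2 - 74)) = 139/(6*(-141/2)) = (139/6)*(-2/141) = -139/423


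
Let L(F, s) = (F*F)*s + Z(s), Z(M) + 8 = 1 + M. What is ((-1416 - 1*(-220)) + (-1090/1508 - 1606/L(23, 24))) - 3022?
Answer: -40440208745/9585602 ≈ -4218.9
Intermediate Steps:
Z(M) = -7 + M (Z(M) = -8 + (1 + M) = -7 + M)
L(F, s) = -7 + s + s*F² (L(F, s) = (F*F)*s + (-7 + s) = F²*s + (-7 + s) = s*F² + (-7 + s) = -7 + s + s*F²)
((-1416 - 1*(-220)) + (-1090/1508 - 1606/L(23, 24))) - 3022 = ((-1416 - 1*(-220)) + (-1090/1508 - 1606/(-7 + 24 + 24*23²))) - 3022 = ((-1416 + 220) + (-1090*1/1508 - 1606/(-7 + 24 + 24*529))) - 3022 = (-1196 + (-545/754 - 1606/(-7 + 24 + 12696))) - 3022 = (-1196 + (-545/754 - 1606/12713)) - 3022 = (-1196 - 8139509/9585602) - 3022 = -11472519501/9585602 - 3022 = -40440208745/9585602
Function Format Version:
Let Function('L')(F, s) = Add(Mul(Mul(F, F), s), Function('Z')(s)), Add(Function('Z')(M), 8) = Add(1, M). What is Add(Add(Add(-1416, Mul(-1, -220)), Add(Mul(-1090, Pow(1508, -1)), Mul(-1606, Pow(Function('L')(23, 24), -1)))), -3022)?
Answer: Rational(-40440208745, 9585602) ≈ -4218.9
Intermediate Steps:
Function('Z')(M) = Add(-7, M) (Function('Z')(M) = Add(-8, Add(1, M)) = Add(-7, M))
Function('L')(F, s) = Add(-7, s, Mul(s, Pow(F, 2))) (Function('L')(F, s) = Add(Mul(Mul(F, F), s), Add(-7, s)) = Add(Mul(Pow(F, 2), s), Add(-7, s)) = Add(Mul(s, Pow(F, 2)), Add(-7, s)) = Add(-7, s, Mul(s, Pow(F, 2))))
Add(Add(Add(-1416, Mul(-1, -220)), Add(Mul(-1090, Pow(1508, -1)), Mul(-1606, Pow(Function('L')(23, 24), -1)))), -3022) = Add(Add(Add(-1416, Mul(-1, -220)), Add(Mul(-1090, Pow(1508, -1)), Mul(-1606, Pow(Add(-7, 24, Mul(24, Pow(23, 2))), -1)))), -3022) = Add(Add(Add(-1416, 220), Add(Mul(-1090, Rational(1, 1508)), Mul(-1606, Pow(Add(-7, 24, Mul(24, 529)), -1)))), -3022) = Add(Add(-1196, Add(Rational(-545, 754), Mul(-1606, Pow(Add(-7, 24, 12696), -1)))), -3022) = Add(Add(-1196, Add(Rational(-545, 754), Mul(-1606, Pow(12713, -1)))), -3022) = Add(Add(-1196, Add(Rational(-545, 754), Mul(-1606, Rational(1, 12713)))), -3022) = Add(Add(-1196, Add(Rational(-545, 754), Rational(-1606, 12713))), -3022) = Add(Add(-1196, Rational(-8139509, 9585602)), -3022) = Add(Rational(-11472519501, 9585602), -3022) = Rational(-40440208745, 9585602)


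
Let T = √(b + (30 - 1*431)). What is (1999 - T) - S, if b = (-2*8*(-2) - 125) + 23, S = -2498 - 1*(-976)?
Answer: 3521 - I*√471 ≈ 3521.0 - 21.703*I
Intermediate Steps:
S = -1522 (S = -2498 + 976 = -1522)
b = -70 (b = (-16*(-2) - 125) + 23 = (32 - 125) + 23 = -93 + 23 = -70)
T = I*√471 (T = √(-70 + (30 - 1*431)) = √(-70 + (30 - 431)) = √(-70 - 401) = √(-471) = I*√471 ≈ 21.703*I)
(1999 - T) - S = (1999 - I*√471) - 1*(-1522) = (1999 - I*√471) + 1522 = 3521 - I*√471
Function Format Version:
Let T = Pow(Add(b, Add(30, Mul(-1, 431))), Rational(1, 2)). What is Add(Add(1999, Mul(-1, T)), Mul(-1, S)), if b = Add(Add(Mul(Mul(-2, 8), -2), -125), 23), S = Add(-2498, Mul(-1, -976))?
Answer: Add(3521, Mul(-1, I, Pow(471, Rational(1, 2)))) ≈ Add(3521.0, Mul(-21.703, I))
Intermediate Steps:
S = -1522 (S = Add(-2498, 976) = -1522)
b = -70 (b = Add(Add(Mul(-16, -2), -125), 23) = Add(Add(32, -125), 23) = Add(-93, 23) = -70)
T = Mul(I, Pow(471, Rational(1, 2))) (T = Pow(Add(-70, Add(30, Mul(-1, 431))), Rational(1, 2)) = Pow(Add(-70, Add(30, -431)), Rational(1, 2)) = Pow(Add(-70, -401), Rational(1, 2)) = Pow(-471, Rational(1, 2)) = Mul(I, Pow(471, Rational(1, 2))) ≈ Mul(21.703, I))
Add(Add(1999, Mul(-1, T)), Mul(-1, S)) = Add(Add(1999, Mul(-1, Mul(I, Pow(471, Rational(1, 2))))), Mul(-1, -1522)) = Add(Add(1999, Mul(-1, I, Pow(471, Rational(1, 2)))), 1522) = Add(3521, Mul(-1, I, Pow(471, Rational(1, 2))))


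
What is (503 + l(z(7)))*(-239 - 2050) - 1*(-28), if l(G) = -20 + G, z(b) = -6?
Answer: -1091825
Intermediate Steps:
(503 + l(z(7)))*(-239 - 2050) - 1*(-28) = (503 + (-20 - 6))*(-239 - 2050) - 1*(-28) = (503 - 26)*(-2289) + 28 = 477*(-2289) + 28 = -1091853 + 28 = -1091825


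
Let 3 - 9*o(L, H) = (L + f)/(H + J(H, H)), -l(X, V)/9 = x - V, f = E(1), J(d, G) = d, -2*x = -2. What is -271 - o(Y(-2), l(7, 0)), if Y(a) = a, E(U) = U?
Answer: -43955/162 ≈ -271.33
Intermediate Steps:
x = 1 (x = -½*(-2) = 1)
f = 1
l(X, V) = -9 + 9*V (l(X, V) = -9*(1 - V) = -9 + 9*V)
o(L, H) = ⅓ - (1 + L)/(18*H) (o(L, H) = ⅓ - (L + 1)/(9*(H + H)) = ⅓ - (1 + L)/(9*(2*H)) = ⅓ - (1 + L)*1/(2*H)/9 = ⅓ - (1 + L)/(18*H))
-271 - o(Y(-2), l(7, 0)) = -271 - (-1 - 1*(-2) + 6*(-9 + 9*0))/(18*(-9 + 9*0)) = -271 - (-1 + 2 + 6*(-9 + 0))/(18*(-9 + 0)) = -271 - (-1 + 2 + 6*(-9))/(18*(-9)) = -271 - (-1)*(-1 + 2 - 54)/(18*9) = -271 - (-1)*(-53)/(18*9) = -271 - 1*53/162 = -271 - 53/162 = -43955/162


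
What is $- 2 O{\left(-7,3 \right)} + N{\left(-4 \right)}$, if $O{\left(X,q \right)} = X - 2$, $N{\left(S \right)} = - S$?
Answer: $22$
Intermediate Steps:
$O{\left(X,q \right)} = -2 + X$ ($O{\left(X,q \right)} = X - 2 = -2 + X$)
$- 2 O{\left(-7,3 \right)} + N{\left(-4 \right)} = - 2 \left(-2 - 7\right) - -4 = \left(-2\right) \left(-9\right) + 4 = 18 + 4 = 22$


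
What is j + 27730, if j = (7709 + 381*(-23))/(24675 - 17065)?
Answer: 105512123/3805 ≈ 27730.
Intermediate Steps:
j = -527/3805 (j = (7709 - 8763)/7610 = -1054*1/7610 = -527/3805 ≈ -0.13850)
j + 27730 = -527/3805 + 27730 = 105512123/3805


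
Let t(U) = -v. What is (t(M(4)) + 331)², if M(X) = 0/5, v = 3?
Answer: 107584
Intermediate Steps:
M(X) = 0 (M(X) = 0*(⅕) = 0)
t(U) = -3 (t(U) = -1*3 = -3)
(t(M(4)) + 331)² = (-3 + 331)² = 328² = 107584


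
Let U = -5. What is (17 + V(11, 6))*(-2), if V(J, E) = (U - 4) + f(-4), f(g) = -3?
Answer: -10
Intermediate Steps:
V(J, E) = -12 (V(J, E) = (-5 - 4) - 3 = -9 - 3 = -12)
(17 + V(11, 6))*(-2) = (17 - 12)*(-2) = 5*(-2) = -10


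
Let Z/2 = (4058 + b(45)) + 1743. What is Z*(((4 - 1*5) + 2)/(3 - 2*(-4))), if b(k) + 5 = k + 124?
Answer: 11930/11 ≈ 1084.5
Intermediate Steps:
b(k) = 119 + k (b(k) = -5 + (k + 124) = -5 + (124 + k) = 119 + k)
Z = 11930 (Z = 2*((4058 + (119 + 45)) + 1743) = 2*((4058 + 164) + 1743) = 2*(4222 + 1743) = 2*5965 = 11930)
Z*(((4 - 1*5) + 2)/(3 - 2*(-4))) = 11930*(((4 - 1*5) + 2)/(3 - 2*(-4))) = 11930*(((4 - 5) + 2)/(3 + 8)) = 11930*((-1 + 2)/11) = 11930*(1*(1/11)) = 11930*(1/11) = 11930/11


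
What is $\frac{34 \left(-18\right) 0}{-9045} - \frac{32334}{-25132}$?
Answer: $\frac{16167}{12566} \approx 1.2866$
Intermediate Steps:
$\frac{34 \left(-18\right) 0}{-9045} - \frac{32334}{-25132} = \left(-612\right) 0 \left(- \frac{1}{9045}\right) - - \frac{16167}{12566} = 0 \left(- \frac{1}{9045}\right) + \frac{16167}{12566} = 0 + \frac{16167}{12566} = \frac{16167}{12566}$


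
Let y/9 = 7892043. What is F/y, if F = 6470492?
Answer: 6470492/71028387 ≈ 0.091097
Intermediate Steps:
y = 71028387 (y = 9*7892043 = 71028387)
F/y = 6470492/71028387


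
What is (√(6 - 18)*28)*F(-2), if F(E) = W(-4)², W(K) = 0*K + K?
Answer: 896*I*√3 ≈ 1551.9*I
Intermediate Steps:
W(K) = K (W(K) = 0 + K = K)
F(E) = 16 (F(E) = (-4)² = 16)
(√(6 - 18)*28)*F(-2) = (√(6 - 18)*28)*16 = (√(-12)*28)*16 = ((2*I*√3)*28)*16 = (56*I*√3)*16 = 896*I*√3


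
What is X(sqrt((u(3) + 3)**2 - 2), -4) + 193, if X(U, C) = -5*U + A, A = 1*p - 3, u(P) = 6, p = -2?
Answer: 188 - 5*sqrt(79) ≈ 143.56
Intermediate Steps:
A = -5 (A = 1*(-2) - 3 = -2 - 3 = -5)
X(U, C) = -5 - 5*U (X(U, C) = -5*U - 5 = -5 - 5*U)
X(sqrt((u(3) + 3)**2 - 2), -4) + 193 = (-5 - 5*sqrt((6 + 3)**2 - 2)) + 193 = (-5 - 5*sqrt(9**2 - 2)) + 193 = (-5 - 5*sqrt(81 - 2)) + 193 = (-5 - 5*sqrt(79)) + 193 = 188 - 5*sqrt(79)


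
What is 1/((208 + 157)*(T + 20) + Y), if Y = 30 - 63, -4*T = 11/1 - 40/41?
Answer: 164/1041773 ≈ 0.00015742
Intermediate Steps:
T = -411/164 (T = -(11/1 - 40/41)/4 = -(11*1 - 40*1/41)/4 = -(11 - 40/41)/4 = -¼*411/41 = -411/164 ≈ -2.5061)
Y = -33
1/((208 + 157)*(T + 20) + Y) = 1/((208 + 157)*(-411/164 + 20) - 33) = 1/(365*(2869/164) - 33) = 1/(1047185/164 - 33) = 1/(1041773/164) = 164/1041773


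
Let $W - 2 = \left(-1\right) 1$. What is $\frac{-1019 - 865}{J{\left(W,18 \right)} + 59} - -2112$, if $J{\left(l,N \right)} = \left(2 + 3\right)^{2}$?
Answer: $\frac{14627}{7} \approx 2089.6$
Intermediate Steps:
$W = 1$ ($W = 2 - 1 = 1$)
$J{\left(l,N \right)} = 25$ ($J{\left(l,N \right)} = 5^{2} = 25$)
$\frac{-1019 - 865}{J{\left(W,18 \right)} + 59} - -2112 = \frac{-1019 - 865}{25 + 59} - -2112 = - \frac{1884}{84} + 2112 = \left(-1884\right) \frac{1}{84} + 2112 = - \frac{157}{7} + 2112 = \frac{14627}{7}$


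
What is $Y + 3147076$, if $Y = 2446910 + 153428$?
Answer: $5747414$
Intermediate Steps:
$Y = 2600338$
$Y + 3147076 = 2600338 + 3147076 = 5747414$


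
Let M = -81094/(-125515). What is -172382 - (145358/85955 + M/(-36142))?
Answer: -517049092149998239/2999408406455 ≈ -1.7238e+5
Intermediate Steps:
M = 6238/9655 (M = -81094*(-1/125515) = 6238/9655 ≈ 0.64609)
-172382 - (145358/85955 + M/(-36142)) = -172382 - (145358/85955 + (6238/9655)/(-36142)) = -172382 - (145358*(1/85955) + (6238/9655)*(-1/36142)) = -172382 - (145358/85955 - 3119/174475505) = -172382 - 1*5072228472429/2999408406455 = -172382 - 5072228472429/2999408406455 = -517049092149998239/2999408406455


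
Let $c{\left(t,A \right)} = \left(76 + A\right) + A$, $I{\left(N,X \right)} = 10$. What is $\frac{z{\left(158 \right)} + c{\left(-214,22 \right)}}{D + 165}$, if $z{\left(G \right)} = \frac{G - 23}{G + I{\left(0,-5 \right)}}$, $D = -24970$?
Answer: $- \frac{3}{616} \approx -0.0048701$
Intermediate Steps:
$z{\left(G \right)} = \frac{-23 + G}{10 + G}$ ($z{\left(G \right)} = \frac{G - 23}{G + 10} = \frac{-23 + G}{10 + G}$)
$c{\left(t,A \right)} = 76 + 2 A$
$\frac{z{\left(158 \right)} + c{\left(-214,22 \right)}}{D + 165} = \frac{\frac{-23 + 158}{10 + 158} + \left(76 + 2 \cdot 22\right)}{-24970 + 165} = \frac{\frac{1}{168} \cdot 135 + \left(76 + 44\right)}{-24805} = \left(\frac{1}{168} \cdot 135 + 120\right) \left(- \frac{1}{24805}\right) = \left(\frac{45}{56} + 120\right) \left(- \frac{1}{24805}\right) = \frac{6765}{56} \left(- \frac{1}{24805}\right) = - \frac{3}{616}$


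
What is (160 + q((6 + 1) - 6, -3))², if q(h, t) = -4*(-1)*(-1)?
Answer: 24336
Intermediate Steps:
q(h, t) = -4 (q(h, t) = 4*(-1) = -4)
(160 + q((6 + 1) - 6, -3))² = (160 - 4)² = 156² = 24336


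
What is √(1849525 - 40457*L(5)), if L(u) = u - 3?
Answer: √1768611 ≈ 1329.9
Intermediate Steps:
L(u) = -3 + u
√(1849525 - 40457*L(5)) = √(1849525 - 40457*(-3 + 5)) = √(1849525 - 40457*2) = √(1849525 - 80914) = √1768611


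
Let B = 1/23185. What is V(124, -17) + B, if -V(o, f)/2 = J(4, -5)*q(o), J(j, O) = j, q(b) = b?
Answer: -22999519/23185 ≈ -992.00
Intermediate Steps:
B = 1/23185 ≈ 4.3131e-5
V(o, f) = -8*o
V(124, -17) + B = -8*124 + 1/23185 = -992 + 1/23185 = -22999519/23185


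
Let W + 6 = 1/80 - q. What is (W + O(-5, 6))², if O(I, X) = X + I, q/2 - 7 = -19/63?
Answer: 8585319649/25401600 ≈ 337.98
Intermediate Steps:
q = 844/63 (q = 14 + 2*(-19/63) = 14 - 38/63 = 844/63 ≈ 13.397)
O(I, X) = I + X
W = -97697/5040 (W = -6 + (1/80 - 1*844/63) = -6 + (1/80 - 844/63) = -6 - 67457/5040 = -97697/5040 ≈ -19.384)
(W + O(-5, 6))² = (-97697/5040 + (-5 + 6))² = (-97697/5040 + 1)² = (-92657/5040)² = 8585319649/25401600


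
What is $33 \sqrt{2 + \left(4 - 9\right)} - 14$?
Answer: $-14 + 33 i \sqrt{3} \approx -14.0 + 57.158 i$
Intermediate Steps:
$33 \sqrt{2 + \left(4 - 9\right)} - 14 = 33 \sqrt{2 - 5} - 14 = 33 \sqrt{-3} - 14 = 33 i \sqrt{3} - 14 = -14 + 33 i \sqrt{3}$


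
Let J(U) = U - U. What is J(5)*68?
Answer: 0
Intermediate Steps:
J(U) = 0
J(5)*68 = 0*68 = 0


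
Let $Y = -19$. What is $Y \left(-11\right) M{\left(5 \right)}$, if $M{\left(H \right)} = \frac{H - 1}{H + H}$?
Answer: $\frac{418}{5} \approx 83.6$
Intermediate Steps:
$M{\left(H \right)} = \frac{-1 + H}{2 H}$
$Y \left(-11\right) M{\left(5 \right)} = \left(-19\right) \left(-11\right) \frac{-1 + 5}{2 \cdot 5} = 209 \cdot \frac{1}{2} \cdot \frac{1}{5} \cdot 4 = 209 \cdot \frac{2}{5} = \frac{418}{5}$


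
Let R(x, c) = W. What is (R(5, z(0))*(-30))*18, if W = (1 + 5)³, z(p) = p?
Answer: -116640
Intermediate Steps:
W = 216 (W = 6³ = 216)
R(x, c) = 216
(R(5, z(0))*(-30))*18 = (216*(-30))*18 = -6480*18 = -116640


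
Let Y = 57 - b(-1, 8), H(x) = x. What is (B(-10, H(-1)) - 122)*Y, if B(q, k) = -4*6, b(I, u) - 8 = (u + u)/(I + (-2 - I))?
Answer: -8322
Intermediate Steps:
b(I, u) = 8 - u (b(I, u) = 8 + (u + u)/(I + (-2 - I)) = 8 + (2*u)/(-2) = 8 + (2*u)*(-½) = 8 - u)
B(q, k) = -24
Y = 57 (Y = 57 - (8 - 1*8) = 57 - (8 - 8) = 57 - 1*0 = 57 + 0 = 57)
(B(-10, H(-1)) - 122)*Y = (-24 - 122)*57 = -146*57 = -8322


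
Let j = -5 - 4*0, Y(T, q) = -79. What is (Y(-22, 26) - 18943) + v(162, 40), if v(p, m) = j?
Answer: -19027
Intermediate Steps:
j = -5 (j = -5 + 0 = -5)
v(p, m) = -5
(Y(-22, 26) - 18943) + v(162, 40) = (-79 - 18943) - 5 = -19022 - 5 = -19027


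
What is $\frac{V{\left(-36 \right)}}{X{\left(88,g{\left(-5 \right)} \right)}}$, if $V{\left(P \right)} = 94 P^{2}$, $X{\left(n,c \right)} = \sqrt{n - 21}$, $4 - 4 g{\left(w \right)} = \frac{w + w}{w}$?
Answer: $\frac{121824 \sqrt{67}}{67} \approx 14883.0$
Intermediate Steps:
$g{\left(w \right)} = \frac{1}{2}$ ($g{\left(w \right)} = 1 - \frac{\frac{1}{w} \left(w + w\right)}{4} = 1 - \frac{\frac{1}{w} 2 w}{4} = 1 - \frac{1}{2} = \frac{1}{2}$)
$X{\left(n,c \right)} = \sqrt{-21 + n}$
$\frac{V{\left(-36 \right)}}{X{\left(88,g{\left(-5 \right)} \right)}} = \frac{94 \left(-36\right)^{2}}{\sqrt{-21 + 88}} = \frac{94 \cdot 1296}{\sqrt{67}} = 121824 \frac{\sqrt{67}}{67} = \frac{121824 \sqrt{67}}{67}$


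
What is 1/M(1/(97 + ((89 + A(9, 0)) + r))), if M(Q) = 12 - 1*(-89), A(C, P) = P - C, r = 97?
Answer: 1/101 ≈ 0.0099010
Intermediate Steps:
M(Q) = 101 (M(Q) = 12 + 89 = 101)
1/M(1/(97 + ((89 + A(9, 0)) + r))) = 1/101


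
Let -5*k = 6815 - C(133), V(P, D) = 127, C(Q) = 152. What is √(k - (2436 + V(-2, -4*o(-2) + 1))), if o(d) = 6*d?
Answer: I*√97390/5 ≈ 62.415*I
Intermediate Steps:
k = -6663/5 (k = -(6815 - 1*152)/5 = -(6815 - 152)/5 = -⅕*6663 = -6663/5 ≈ -1332.6)
√(k - (2436 + V(-2, -4*o(-2) + 1))) = √(-6663/5 - (2436 + 127)) = √(-6663/5 - 1*2563) = √(-6663/5 - 2563) = √(-19478/5) = I*√97390/5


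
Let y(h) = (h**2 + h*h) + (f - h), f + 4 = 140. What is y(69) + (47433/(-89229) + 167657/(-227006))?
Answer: 64734812748745/6751839458 ≈ 9587.7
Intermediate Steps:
f = 136 (f = -4 + 140 = 136)
y(h) = 136 - h + 2*h**2 (y(h) = (h**2 + h*h) + (136 - h) = (h**2 + h**2) + (136 - h) = 2*h**2 + (136 - h) = 136 - h + 2*h**2)
y(69) + (47433/(-89229) + 167657/(-227006)) = (136 - 1*69 + 2*69**2) + (47433/(-89229) + 167657/(-227006)) = (136 - 69 + 2*4761) + (47433*(-1/89229) + 167657*(-1/227006)) = (136 - 69 + 9522) + (-15811/29743 - 167657/227006) = 9589 - 8575814017/6751839458 = 64734812748745/6751839458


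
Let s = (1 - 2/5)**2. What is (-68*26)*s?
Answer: -15912/25 ≈ -636.48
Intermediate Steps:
s = 9/25 (s = (1 - 2*1/5)**2 = (1 - 2/5)**2 = (3/5)**2 = 9/25 ≈ 0.36000)
(-68*26)*s = -68*26*(9/25) = -1768*9/25 = -15912/25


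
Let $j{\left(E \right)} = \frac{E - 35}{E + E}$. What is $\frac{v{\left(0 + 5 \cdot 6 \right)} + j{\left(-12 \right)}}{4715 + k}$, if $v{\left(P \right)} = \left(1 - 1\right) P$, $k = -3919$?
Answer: $\frac{47}{19104} \approx 0.0024602$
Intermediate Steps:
$j{\left(E \right)} = \frac{-35 + E}{2 E}$
$v{\left(P \right)} = 0$ ($v{\left(P \right)} = 0 P = 0$)
$\frac{v{\left(0 + 5 \cdot 6 \right)} + j{\left(-12 \right)}}{4715 + k} = \frac{0 + \frac{-35 - 12}{2 \left(-12\right)}}{4715 - 3919} = \frac{0 + \frac{1}{2} \left(- \frac{1}{12}\right) \left(-47\right)}{796} = \left(0 + \frac{47}{24}\right) \frac{1}{796} = \frac{47}{24} \cdot \frac{1}{796} = \frac{47}{19104}$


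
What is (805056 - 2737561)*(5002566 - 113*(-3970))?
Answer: -10534424875880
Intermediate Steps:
(805056 - 2737561)*(5002566 - 113*(-3970)) = -1932505*(5002566 + 448610) = -1932505*5451176 = -10534424875880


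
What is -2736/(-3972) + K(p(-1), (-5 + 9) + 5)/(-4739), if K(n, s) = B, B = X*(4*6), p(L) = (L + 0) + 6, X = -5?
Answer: 1120212/1568609 ≈ 0.71414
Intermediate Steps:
p(L) = 6 + L (p(L) = L + 6 = 6 + L)
B = -120 (B = -20*6 = -5*24 = -120)
K(n, s) = -120
-2736/(-3972) + K(p(-1), (-5 + 9) + 5)/(-4739) = -2736/(-3972) - 120/(-4739) = -2736*(-1/3972) - 120*(-1/4739) = 228/331 + 120/4739 = 1120212/1568609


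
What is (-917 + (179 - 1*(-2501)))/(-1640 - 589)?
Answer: -1763/2229 ≈ -0.79094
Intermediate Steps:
(-917 + (179 - 1*(-2501)))/(-1640 - 589) = (-917 + (179 + 2501))/(-2229) = (-917 + 2680)*(-1/2229) = 1763*(-1/2229) = -1763/2229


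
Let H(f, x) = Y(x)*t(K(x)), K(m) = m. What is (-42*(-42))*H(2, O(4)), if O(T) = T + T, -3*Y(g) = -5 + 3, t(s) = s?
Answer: 9408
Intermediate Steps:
Y(g) = ⅔ (Y(g) = -(-5 + 3)/3 = -⅓*(-2) = ⅔)
O(T) = 2*T
H(f, x) = 2*x/3
(-42*(-42))*H(2, O(4)) = (-42*(-42))*(2*(2*4)/3) = 1764*((⅔)*8) = 1764*(16/3) = 9408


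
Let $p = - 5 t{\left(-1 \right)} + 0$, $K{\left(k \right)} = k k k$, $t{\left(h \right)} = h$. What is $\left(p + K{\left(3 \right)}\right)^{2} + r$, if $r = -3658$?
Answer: $-2634$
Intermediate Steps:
$K{\left(k \right)} = k^{3}$ ($K{\left(k \right)} = k^{2} k = k^{3}$)
$p = 5$ ($p = \left(-5\right) \left(-1\right) + 0 = 5 + 0 = 5$)
$\left(p + K{\left(3 \right)}\right)^{2} + r = \left(5 + 3^{3}\right)^{2} - 3658 = \left(5 + 27\right)^{2} - 3658 = 32^{2} - 3658 = 1024 - 3658 = -2634$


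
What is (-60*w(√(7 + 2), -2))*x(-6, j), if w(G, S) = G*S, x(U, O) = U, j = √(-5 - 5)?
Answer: -2160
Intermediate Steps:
j = I*√10 (j = √(-10) = I*√10 ≈ 3.1623*I)
(-60*w(√(7 + 2), -2))*x(-6, j) = -60*√(7 + 2)*(-2)*(-6) = -60*√9*(-2)*(-6) = -180*(-2)*(-6) = -60*(-6)*(-6) = 360*(-6) = -2160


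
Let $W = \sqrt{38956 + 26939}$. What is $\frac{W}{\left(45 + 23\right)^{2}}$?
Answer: $\frac{\sqrt{65895}}{4624} \approx 0.055515$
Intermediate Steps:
$W = \sqrt{65895} \approx 256.7$
$\frac{W}{\left(45 + 23\right)^{2}} = \frac{\sqrt{65895}}{\left(45 + 23\right)^{2}} = \frac{\sqrt{65895}}{68^{2}} = \frac{\sqrt{65895}}{4624}$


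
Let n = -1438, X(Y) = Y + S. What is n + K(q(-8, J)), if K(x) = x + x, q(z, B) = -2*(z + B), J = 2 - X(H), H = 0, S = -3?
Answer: -1426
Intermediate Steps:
X(Y) = -3 + Y (X(Y) = Y - 3 = -3 + Y)
J = 5 (J = 2 - (-3 + 0) = 2 - 1*(-3) = 2 + 3 = 5)
q(z, B) = -2*B - 2*z (q(z, B) = -2*(B + z) = -2*B - 2*z)
K(x) = 2*x
n + K(q(-8, J)) = -1438 + 2*(-2*5 - 2*(-8)) = -1438 + 2*(-10 + 16) = -1438 + 2*6 = -1438 + 12 = -1426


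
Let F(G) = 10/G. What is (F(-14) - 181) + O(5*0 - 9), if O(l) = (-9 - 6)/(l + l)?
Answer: -7597/42 ≈ -180.88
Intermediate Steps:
O(l) = -15/(2*l) (O(l) = -15*1/(2*l) = -15/(2*l))
(F(-14) - 181) + O(5*0 - 9) = (10/(-14) - 181) - 15/(2*(5*0 - 9)) = (10*(-1/14) - 181) - 15/(2*(0 - 9)) = (-5/7 - 181) - 15/2/(-9) = -1272/7 - 15/2*(-1/9) = -1272/7 + 5/6 = -7597/42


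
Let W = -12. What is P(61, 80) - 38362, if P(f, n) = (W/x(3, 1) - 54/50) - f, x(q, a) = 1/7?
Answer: -962702/25 ≈ -38508.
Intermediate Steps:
x(q, a) = ⅐
P(f, n) = -2127/25 - f (P(f, n) = (-12/⅐ - 54/50) - f = (-12*7 - 54*1/50) - f = (-84 - 27/25) - f = -2127/25 - f)
P(61, 80) - 38362 = (-2127/25 - 1*61) - 38362 = (-2127/25 - 61) - 38362 = -3652/25 - 38362 = -962702/25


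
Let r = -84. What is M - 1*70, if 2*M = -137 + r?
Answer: -361/2 ≈ -180.50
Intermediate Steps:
M = -221/2 (M = (-137 - 84)/2 = (1/2)*(-221) = -221/2 ≈ -110.50)
M - 1*70 = -221/2 - 1*70 = -221/2 - 70 = -361/2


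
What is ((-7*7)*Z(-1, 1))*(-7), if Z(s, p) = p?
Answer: 343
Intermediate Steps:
((-7*7)*Z(-1, 1))*(-7) = (-7*7*1)*(-7) = -49*1*(-7) = -49*(-7) = 343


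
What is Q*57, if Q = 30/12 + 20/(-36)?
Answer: 665/6 ≈ 110.83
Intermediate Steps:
Q = 35/18 (Q = 30*(1/12) + 20*(-1/36) = 5/2 - 5/9 = 35/18 ≈ 1.9444)
Q*57 = (35/18)*57 = 665/6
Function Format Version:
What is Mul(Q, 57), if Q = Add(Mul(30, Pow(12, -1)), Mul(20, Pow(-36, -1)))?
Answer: Rational(665, 6) ≈ 110.83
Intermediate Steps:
Q = Rational(35, 18) (Q = Add(Mul(30, Rational(1, 12)), Mul(20, Rational(-1, 36))) = Add(Rational(5, 2), Rational(-5, 9)) = Rational(35, 18) ≈ 1.9444)
Mul(Q, 57) = Mul(Rational(35, 18), 57) = Rational(665, 6)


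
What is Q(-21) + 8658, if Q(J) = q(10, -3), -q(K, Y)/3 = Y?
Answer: 8667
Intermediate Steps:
q(K, Y) = -3*Y
Q(J) = 9 (Q(J) = -3*(-3) = 9)
Q(-21) + 8658 = 9 + 8658 = 8667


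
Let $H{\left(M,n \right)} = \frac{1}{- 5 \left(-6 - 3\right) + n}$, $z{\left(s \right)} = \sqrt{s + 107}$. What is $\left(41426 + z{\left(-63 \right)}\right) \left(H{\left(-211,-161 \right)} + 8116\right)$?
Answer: $\frac{19500357415}{58} + \frac{941455 \sqrt{11}}{58} \approx 3.3627 \cdot 10^{8}$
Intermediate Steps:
$z{\left(s \right)} = \sqrt{107 + s}$
$H{\left(M,n \right)} = \frac{1}{45 + n}$ ($H{\left(M,n \right)} = \frac{1}{\left(-5\right) \left(-9\right) + n} = \frac{1}{45 + n}$)
$\left(41426 + z{\left(-63 \right)}\right) \left(H{\left(-211,-161 \right)} + 8116\right) = \left(41426 + \sqrt{107 - 63}\right) \left(\frac{1}{45 - 161} + 8116\right) = \left(41426 + \sqrt{44}\right) \left(\frac{1}{-116} + 8116\right) = \left(41426 + 2 \sqrt{11}\right) \left(- \frac{1}{116} + 8116\right) = \left(41426 + 2 \sqrt{11}\right) \frac{941455}{116} = \frac{19500357415}{58} + \frac{941455 \sqrt{11}}{58}$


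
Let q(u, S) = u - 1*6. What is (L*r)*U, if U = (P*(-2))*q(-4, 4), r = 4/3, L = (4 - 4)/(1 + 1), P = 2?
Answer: 0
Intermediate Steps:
q(u, S) = -6 + u (q(u, S) = u - 6 = -6 + u)
L = 0 (L = 0/2 = 0*(½) = 0)
r = 4/3 (r = 4*(⅓) = 4/3 ≈ 1.3333)
U = 40 (U = (2*(-2))*(-6 - 4) = -4*(-10) = 40)
(L*r)*U = (0*(4/3))*40 = 0*40 = 0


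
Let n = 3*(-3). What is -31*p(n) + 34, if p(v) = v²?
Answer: -2477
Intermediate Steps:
n = -9
-31*p(n) + 34 = -31*(-9)² + 34 = -31*81 + 34 = -2511 + 34 = -2477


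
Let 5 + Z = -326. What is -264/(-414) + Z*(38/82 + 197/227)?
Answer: -282565702/642183 ≈ -440.01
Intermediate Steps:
Z = -331 (Z = -5 - 326 = -331)
-264/(-414) + Z*(38/82 + 197/227) = -264/(-414) - 331*(38/82 + 197/227) = -264*(-1/414) - 331*(38*(1/82) + 197*(1/227)) = 44/69 - 331*(19/41 + 197/227) = 44/69 - 331*12390/9307 = 44/69 - 4101090/9307 = -282565702/642183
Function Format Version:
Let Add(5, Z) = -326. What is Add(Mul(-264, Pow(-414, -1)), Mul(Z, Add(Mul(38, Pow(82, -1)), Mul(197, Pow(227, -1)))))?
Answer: Rational(-282565702, 642183) ≈ -440.01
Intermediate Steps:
Z = -331 (Z = Add(-5, -326) = -331)
Add(Mul(-264, Pow(-414, -1)), Mul(Z, Add(Mul(38, Pow(82, -1)), Mul(197, Pow(227, -1))))) = Add(Mul(-264, Pow(-414, -1)), Mul(-331, Add(Mul(38, Pow(82, -1)), Mul(197, Pow(227, -1))))) = Add(Mul(-264, Rational(-1, 414)), Mul(-331, Add(Mul(38, Rational(1, 82)), Mul(197, Rational(1, 227))))) = Add(Rational(44, 69), Mul(-331, Add(Rational(19, 41), Rational(197, 227)))) = Add(Rational(44, 69), Mul(-331, Rational(12390, 9307))) = Add(Rational(44, 69), Rational(-4101090, 9307)) = Rational(-282565702, 642183)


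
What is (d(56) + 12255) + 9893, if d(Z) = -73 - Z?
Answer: 22019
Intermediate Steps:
(d(56) + 12255) + 9893 = ((-73 - 1*56) + 12255) + 9893 = ((-73 - 56) + 12255) + 9893 = (-129 + 12255) + 9893 = 12126 + 9893 = 22019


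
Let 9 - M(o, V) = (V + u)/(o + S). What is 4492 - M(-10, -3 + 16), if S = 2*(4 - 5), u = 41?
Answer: 8957/2 ≈ 4478.5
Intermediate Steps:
S = -2 (S = 2*(-1) = -2)
M(o, V) = 9 - (41 + V)/(-2 + o) (M(o, V) = 9 - (V + 41)/(o - 2) = 9 - (41 + V)/(-2 + o))
4492 - M(-10, -3 + 16) = 4492 - (-59 - (-3 + 16) + 9*(-10))/(-2 - 10) = 4492 - (-59 - 1*13 - 90)/(-12) = 4492 - (-1)*(-59 - 13 - 90)/12 = 4492 - (-1)*(-162)/12 = 4492 - 1*27/2 = 4492 - 27/2 = 8957/2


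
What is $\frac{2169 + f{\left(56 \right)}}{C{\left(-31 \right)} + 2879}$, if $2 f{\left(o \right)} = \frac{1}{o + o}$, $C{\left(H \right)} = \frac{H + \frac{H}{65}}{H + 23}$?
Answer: $\frac{31580705}{41975528} \approx 0.75236$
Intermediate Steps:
$C{\left(H \right)} = \frac{66 H}{65 \left(23 + H\right)}$ ($C{\left(H \right)} = \frac{H + H \frac{1}{65}}{23 + H} = \frac{H + \frac{H}{65}}{23 + H} = \frac{\frac{66}{65} H}{23 + H} = \frac{66 H}{65 \left(23 + H\right)}$)
$f{\left(o \right)} = \frac{1}{4 o}$ ($f{\left(o \right)} = \frac{1}{2 \left(o + o\right)} = \frac{1}{2 \cdot 2 o} = \frac{\frac{1}{2} \frac{1}{o}}{2} = \frac{1}{4 o}$)
$\frac{2169 + f{\left(56 \right)}}{C{\left(-31 \right)} + 2879} = \frac{2169 + \frac{1}{4 \cdot 56}}{\frac{66}{65} \left(-31\right) \frac{1}{23 - 31} + 2879} = \frac{2169 + \frac{1}{4} \cdot \frac{1}{56}}{\frac{66}{65} \left(-31\right) \frac{1}{-8} + 2879} = \frac{2169 + \frac{1}{224}}{\frac{66}{65} \left(-31\right) \left(- \frac{1}{8}\right) + 2879} = \frac{485857}{224 \left(\frac{1023}{260} + 2879\right)} = \frac{485857}{224 \cdot \frac{749563}{260}} = \frac{485857}{224} \cdot \frac{260}{749563} = \frac{31580705}{41975528}$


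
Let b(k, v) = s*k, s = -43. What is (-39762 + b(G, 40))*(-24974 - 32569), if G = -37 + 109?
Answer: 2466177894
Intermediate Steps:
G = 72
b(k, v) = -43*k
(-39762 + b(G, 40))*(-24974 - 32569) = (-39762 - 43*72)*(-24974 - 32569) = (-39762 - 3096)*(-57543) = -42858*(-57543) = 2466177894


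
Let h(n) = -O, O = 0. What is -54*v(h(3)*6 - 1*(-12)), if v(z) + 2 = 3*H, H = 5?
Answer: -702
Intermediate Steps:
h(n) = 0 (h(n) = -1*0 = 0)
v(z) = 13 (v(z) = -2 + 3*5 = -2 + 15 = 13)
-54*v(h(3)*6 - 1*(-12)) = -54*13 = -702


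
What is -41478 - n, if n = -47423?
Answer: 5945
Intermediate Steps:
-41478 - n = -41478 - 1*(-47423) = -41478 + 47423 = 5945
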